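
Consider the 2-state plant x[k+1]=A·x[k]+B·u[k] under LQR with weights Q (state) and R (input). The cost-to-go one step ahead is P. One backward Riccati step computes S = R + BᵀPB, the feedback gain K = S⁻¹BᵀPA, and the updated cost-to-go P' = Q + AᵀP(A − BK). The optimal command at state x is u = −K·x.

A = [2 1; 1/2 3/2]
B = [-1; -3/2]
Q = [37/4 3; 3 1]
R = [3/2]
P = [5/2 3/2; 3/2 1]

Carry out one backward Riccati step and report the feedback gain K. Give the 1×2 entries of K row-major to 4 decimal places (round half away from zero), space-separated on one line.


BᵀP = [-4.7500 -3.0000]
S = R + BᵀPB = [3/2] + [9.2500] = [10.7500]
BᵀPA = [-11.0000 -9.2500]
K = S⁻¹·BᵀPA = [-1.0233 -0.8605]
A−BK = [0.9767 0.1395; -1.0349 0.2093]
AᵀP(A−BK) = [1.9942 1.5349; 1.5349 1.2907]
P' = Q + AᵀP(A−BK) = [11.2442 4.5349; 4.5349 2.2907]
tr(P') = 13.5349

-1.0233 -0.8605


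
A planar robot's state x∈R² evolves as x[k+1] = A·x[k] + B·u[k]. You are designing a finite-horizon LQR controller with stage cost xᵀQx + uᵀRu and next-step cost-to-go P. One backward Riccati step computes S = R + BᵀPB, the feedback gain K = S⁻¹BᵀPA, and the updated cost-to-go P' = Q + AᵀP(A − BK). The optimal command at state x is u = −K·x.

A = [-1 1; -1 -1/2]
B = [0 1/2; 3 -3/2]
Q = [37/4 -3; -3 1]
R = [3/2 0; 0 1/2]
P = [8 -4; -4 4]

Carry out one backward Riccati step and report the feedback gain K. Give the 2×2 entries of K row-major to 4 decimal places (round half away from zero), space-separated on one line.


-0.5981 0.2617 -0.9346 1.1589

BᵀP = [-12.0000 12.0000; 10.0000 -8.0000]
S = R + BᵀPB = [3/2 0; 0 1/2] + [36.0000 -24.0000; -24.0000 17.0000] = [37.5000 -24.0000; -24.0000 17.5000]
BᵀPA = [0.0000 -18.0000; -2.0000 14.0000]
K = S⁻¹·BᵀPA = [-0.5981 0.2617; -0.9346 1.1589]
A−BK = [-0.5327 0.4206; -0.6075 0.4533]
AᵀP(A−BK) = [2.1308 -1.6822; -1.6822 1.4860]
P' = Q + AᵀP(A−BK) = [11.3808 -4.6822; -4.6822 2.4860]
tr(P') = 13.8668


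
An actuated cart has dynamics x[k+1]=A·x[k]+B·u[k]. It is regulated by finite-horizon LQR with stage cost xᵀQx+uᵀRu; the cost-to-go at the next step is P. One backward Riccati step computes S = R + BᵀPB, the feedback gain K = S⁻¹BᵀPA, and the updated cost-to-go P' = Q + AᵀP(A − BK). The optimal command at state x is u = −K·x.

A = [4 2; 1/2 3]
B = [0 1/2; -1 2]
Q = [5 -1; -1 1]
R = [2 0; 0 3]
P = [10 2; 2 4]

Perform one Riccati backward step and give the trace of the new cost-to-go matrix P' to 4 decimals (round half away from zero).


BᵀP = [-2.0000 -4.0000; 9.0000 9.0000]
S = R + BᵀPB = [2 0; 0 3] + [4.0000 -9.0000; -9.0000 22.5000] = [6.0000 -9.0000; -9.0000 25.5000]
BᵀPA = [-10.0000 -16.0000; 40.5000 45.0000]
K = S⁻¹·BᵀPA = [1.5208 -0.0417; 2.1250 1.7500]
A−BK = [2.9375 1.1250; -2.2292 -0.5417]
AᵀP(A−BK) = [98.1458 40.7083; 40.7083 20.5833]
P' = Q + AᵀP(A−BK) = [103.1458 39.7083; 39.7083 21.5833]
tr(P') = 124.7292

124.7292


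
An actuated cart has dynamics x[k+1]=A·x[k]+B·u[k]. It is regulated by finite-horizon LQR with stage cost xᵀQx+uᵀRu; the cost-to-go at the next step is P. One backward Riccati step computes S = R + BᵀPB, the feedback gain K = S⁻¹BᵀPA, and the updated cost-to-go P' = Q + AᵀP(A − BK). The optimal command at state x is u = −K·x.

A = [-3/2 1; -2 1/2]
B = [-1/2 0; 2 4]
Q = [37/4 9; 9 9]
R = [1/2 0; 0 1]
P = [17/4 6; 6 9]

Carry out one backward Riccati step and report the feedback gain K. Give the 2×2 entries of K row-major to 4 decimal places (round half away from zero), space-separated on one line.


-0.1672 -0.0059 -0.6757 0.2921

BᵀP = [9.8750 15.0000; 24.0000 36.0000]
S = R + BᵀPB = [1/2 0; 0 1] + [25.0625 60.0000; 60.0000 144.0000] = [25.5625 60.0000; 60.0000 145.0000]
BᵀPA = [-44.8125 17.3750; -108.0000 42.0000]
K = S⁻¹·BᵀPA = [-0.1672 -0.0059; -0.6757 0.2921]
A−BK = [-1.5836 0.9971; 1.0370 -0.6566]
AᵀP(A−BK) = [1.1006 -0.5930; -0.5930 0.3345]
P' = Q + AᵀP(A−BK) = [10.3506 8.4070; 8.4070 9.3345]
tr(P') = 19.6850


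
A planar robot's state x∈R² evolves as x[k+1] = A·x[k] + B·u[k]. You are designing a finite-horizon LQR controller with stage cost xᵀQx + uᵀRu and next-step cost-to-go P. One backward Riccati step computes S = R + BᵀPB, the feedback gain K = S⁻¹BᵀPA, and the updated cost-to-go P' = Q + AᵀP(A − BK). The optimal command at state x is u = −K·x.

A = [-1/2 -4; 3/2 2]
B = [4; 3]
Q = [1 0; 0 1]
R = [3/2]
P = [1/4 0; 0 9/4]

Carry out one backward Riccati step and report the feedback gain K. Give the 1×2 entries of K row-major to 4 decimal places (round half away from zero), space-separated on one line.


BᵀP = [1.0000 6.7500]
S = R + BᵀPB = [3/2] + [24.2500] = [25.7500]
BᵀPA = [9.6250 9.5000]
K = S⁻¹·BᵀPA = [0.3738 0.3689]
A−BK = [-1.9951 -5.4757; 0.3786 0.8932]
AᵀP(A−BK) = [1.5273 3.6990; 3.6990 9.4951]
P' = Q + AᵀP(A−BK) = [2.5273 3.6990; 3.6990 10.4951]
tr(P') = 13.0225

0.3738 0.3689


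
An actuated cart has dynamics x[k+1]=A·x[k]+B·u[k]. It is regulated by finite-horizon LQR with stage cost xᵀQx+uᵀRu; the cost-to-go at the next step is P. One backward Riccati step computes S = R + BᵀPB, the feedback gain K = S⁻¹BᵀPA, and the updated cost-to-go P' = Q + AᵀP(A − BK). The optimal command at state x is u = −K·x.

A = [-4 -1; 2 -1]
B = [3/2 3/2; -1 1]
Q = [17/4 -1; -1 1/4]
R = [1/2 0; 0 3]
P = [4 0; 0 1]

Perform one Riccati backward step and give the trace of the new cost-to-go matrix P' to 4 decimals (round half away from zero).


BᵀP = [6.0000 -1.0000; 6.0000 1.0000]
S = R + BᵀPB = [1/2 0; 0 3] + [10.0000 8.0000; 8.0000 10.0000] = [10.5000 8.0000; 8.0000 13.0000]
BᵀPA = [-26.0000 -5.0000; -22.0000 -7.0000]
K = S⁻¹·BᵀPA = [-2.2345 -0.1241; -0.3172 -0.4621]
A−BK = [-0.1724 -0.1207; 0.0828 -0.6621]
AᵀP(A−BK) = [2.9241 0.6069; 0.6069 1.1448]
P' = Q + AᵀP(A−BK) = [7.1741 -0.3931; -0.3931 1.3948]
tr(P') = 8.5690

8.5690


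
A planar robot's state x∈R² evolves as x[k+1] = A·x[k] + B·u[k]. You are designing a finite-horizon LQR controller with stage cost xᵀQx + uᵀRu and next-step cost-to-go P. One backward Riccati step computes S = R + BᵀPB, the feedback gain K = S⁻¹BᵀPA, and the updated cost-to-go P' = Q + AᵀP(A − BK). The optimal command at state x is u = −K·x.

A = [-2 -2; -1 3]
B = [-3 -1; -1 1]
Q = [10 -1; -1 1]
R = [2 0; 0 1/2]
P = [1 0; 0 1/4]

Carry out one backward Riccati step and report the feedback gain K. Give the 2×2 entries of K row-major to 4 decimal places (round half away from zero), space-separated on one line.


BᵀP = [-3.0000 -0.2500; -1.0000 0.2500]
S = R + BᵀPB = [2 0; 0 1/2] + [9.2500 2.7500; 2.7500 1.2500] = [11.2500 2.7500; 2.7500 1.7500]
BᵀPA = [6.2500 5.2500; 1.7500 2.7500]
K = S⁻¹·BᵀPA = [0.5052 0.1340; 0.2062 1.3608]
A−BK = [-0.2784 -0.2371; -0.7010 1.7732]
AᵀP(A−BK) = [0.7320 0.0309; 0.0309 1.8041]
P' = Q + AᵀP(A−BK) = [10.7320 -0.9691; -0.9691 2.8041]
tr(P') = 13.5361

0.5052 0.1340 0.2062 1.3608


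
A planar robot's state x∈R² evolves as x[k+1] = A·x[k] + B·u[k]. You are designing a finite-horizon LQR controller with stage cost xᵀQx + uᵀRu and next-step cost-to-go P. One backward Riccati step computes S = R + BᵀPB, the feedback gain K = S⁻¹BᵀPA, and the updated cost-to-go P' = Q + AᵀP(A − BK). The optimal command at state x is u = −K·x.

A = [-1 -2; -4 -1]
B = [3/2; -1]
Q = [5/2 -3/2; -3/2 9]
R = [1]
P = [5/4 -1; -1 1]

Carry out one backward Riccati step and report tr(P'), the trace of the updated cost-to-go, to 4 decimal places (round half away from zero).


14.9000

BᵀP = [2.8750 -2.5000]
S = R + BᵀPB = [1] + [6.8125] = [7.8125]
BᵀPA = [7.1250 -3.2500]
K = S⁻¹·BᵀPA = [0.9120 -0.4160]
A−BK = [-2.3680 -1.3760; -3.0880 -1.4160]
AᵀP(A−BK) = [2.7520 0.4640; 0.4640 0.6480]
P' = Q + AᵀP(A−BK) = [5.2520 -1.0360; -1.0360 9.6480]
tr(P') = 14.9000


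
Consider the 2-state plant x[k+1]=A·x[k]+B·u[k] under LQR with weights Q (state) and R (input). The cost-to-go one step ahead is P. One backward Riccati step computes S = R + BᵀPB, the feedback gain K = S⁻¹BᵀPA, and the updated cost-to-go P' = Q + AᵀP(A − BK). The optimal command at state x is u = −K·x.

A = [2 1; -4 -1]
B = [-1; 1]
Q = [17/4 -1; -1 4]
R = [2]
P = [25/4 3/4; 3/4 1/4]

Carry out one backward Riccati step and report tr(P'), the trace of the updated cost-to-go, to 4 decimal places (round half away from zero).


BᵀP = [-5.5000 -0.5000]
S = R + BᵀPB = [2] + [5.0000] = [7.0000]
BᵀPA = [-9.0000 -5.0000]
K = S⁻¹·BᵀPA = [-1.2857 -0.7143]
A−BK = [0.7143 0.2857; -2.7143 -0.2857]
AᵀP(A−BK) = [5.4286 2.5714; 2.5714 1.4286]
P' = Q + AᵀP(A−BK) = [9.6786 1.5714; 1.5714 5.4286]
tr(P') = 15.1071

15.1071


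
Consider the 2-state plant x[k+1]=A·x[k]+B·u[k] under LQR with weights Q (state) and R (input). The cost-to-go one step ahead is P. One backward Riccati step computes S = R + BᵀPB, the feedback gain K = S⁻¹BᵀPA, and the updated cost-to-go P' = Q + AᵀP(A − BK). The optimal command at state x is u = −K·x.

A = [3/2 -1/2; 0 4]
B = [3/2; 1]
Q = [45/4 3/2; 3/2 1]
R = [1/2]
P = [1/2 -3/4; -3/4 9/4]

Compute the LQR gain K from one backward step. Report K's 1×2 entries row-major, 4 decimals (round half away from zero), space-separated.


0.0000 2.7692

BᵀP = [0.0000 1.1250]
S = R + BᵀPB = [1/2] + [1.1250] = [1.6250]
BᵀPA = [0.0000 4.5000]
K = S⁻¹·BᵀPA = [0.0000 2.7692]
A−BK = [1.5000 -4.6538; 0.0000 1.2308]
AᵀP(A−BK) = [1.1250 -4.8750; -4.8750 26.6635]
P' = Q + AᵀP(A−BK) = [12.3750 -3.3750; -3.3750 27.6635]
tr(P') = 40.0385


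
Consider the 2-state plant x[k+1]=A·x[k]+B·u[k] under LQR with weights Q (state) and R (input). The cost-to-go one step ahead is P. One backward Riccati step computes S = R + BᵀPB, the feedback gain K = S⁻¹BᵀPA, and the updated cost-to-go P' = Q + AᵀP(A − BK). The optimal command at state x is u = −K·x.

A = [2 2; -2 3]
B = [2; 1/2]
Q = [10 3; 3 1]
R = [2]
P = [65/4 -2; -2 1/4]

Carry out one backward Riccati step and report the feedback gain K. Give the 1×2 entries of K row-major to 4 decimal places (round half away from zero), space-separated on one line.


1.1219 0.8147

BᵀP = [31.5000 -3.8750]
S = R + BᵀPB = [2] + [61.0625] = [63.0625]
BᵀPA = [70.7500 51.3750]
K = S⁻¹·BᵀPA = [1.1219 0.8147]
A−BK = [-0.2438 0.3707; -2.5610 2.5927]
AᵀP(A−BK) = [2.6254 1.8622; 1.8622 1.3964]
P' = Q + AᵀP(A−BK) = [12.6254 4.8622; 4.8622 2.3964]
tr(P') = 15.0218


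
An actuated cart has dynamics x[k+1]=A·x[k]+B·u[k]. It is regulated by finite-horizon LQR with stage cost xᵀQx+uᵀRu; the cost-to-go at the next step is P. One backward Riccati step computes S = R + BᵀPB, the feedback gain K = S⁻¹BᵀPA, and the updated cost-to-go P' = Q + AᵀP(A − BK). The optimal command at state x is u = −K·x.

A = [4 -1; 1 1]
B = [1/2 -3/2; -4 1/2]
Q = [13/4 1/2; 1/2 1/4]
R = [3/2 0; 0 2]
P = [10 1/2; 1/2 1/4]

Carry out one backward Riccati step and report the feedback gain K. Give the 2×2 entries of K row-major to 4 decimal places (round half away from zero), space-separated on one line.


BᵀP = [3.0000 -0.7500; -14.7500 -0.6250]
S = R + BᵀPB = [3/2 0; 0 2] + [4.5000 -4.8750; -4.8750 21.8125] = [6.0000 -4.8750; -4.8750 23.8125]
BᵀPA = [11.2500 -3.7500; -59.6250 14.1250]
K = S⁻¹·BᵀPA = [-0.1913 -0.1716; -2.5431 0.5580]
A−BK = [0.2810 -0.0771; 1.5065 0.0346]
AᵀP(A−BK) = [14.7698 -3.0460; -3.0460 0.7241]
P' = Q + AᵀP(A−BK) = [18.0198 -2.5460; -2.5460 0.9741]
tr(P') = 18.9939

-0.1913 -0.1716 -2.5431 0.5580


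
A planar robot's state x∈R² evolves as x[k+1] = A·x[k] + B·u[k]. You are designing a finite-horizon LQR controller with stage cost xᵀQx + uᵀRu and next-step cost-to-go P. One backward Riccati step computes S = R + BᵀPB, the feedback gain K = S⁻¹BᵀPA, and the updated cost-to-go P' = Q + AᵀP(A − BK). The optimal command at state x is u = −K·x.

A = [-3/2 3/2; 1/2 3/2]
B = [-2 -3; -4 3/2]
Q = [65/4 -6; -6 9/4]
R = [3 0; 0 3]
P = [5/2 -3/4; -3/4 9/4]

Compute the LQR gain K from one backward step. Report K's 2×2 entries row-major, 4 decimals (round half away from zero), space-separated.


0.0404 -0.4104 0.4278 -0.1784

BᵀP = [-2.0000 -7.5000; -8.6250 5.6250]
S = R + BᵀPB = [3 0; 0 3] + [34.0000 -5.2500; -5.2500 34.3125] = [37.0000 -5.2500; -5.2500 37.3125]
BᵀPA = [-0.7500 -14.2500; 15.7500 -4.5000]
K = S⁻¹·BᵀPA = [0.0404 -0.4104; 0.4278 -0.1784]
A−BK = [-0.1357 0.1441; 0.0200 0.1258]
AᵀP(A−BK) = [0.6050 -0.3113; -0.3113 0.6611]
P' = Q + AᵀP(A−BK) = [16.8550 -6.3113; -6.3113 2.9111]
tr(P') = 19.7661


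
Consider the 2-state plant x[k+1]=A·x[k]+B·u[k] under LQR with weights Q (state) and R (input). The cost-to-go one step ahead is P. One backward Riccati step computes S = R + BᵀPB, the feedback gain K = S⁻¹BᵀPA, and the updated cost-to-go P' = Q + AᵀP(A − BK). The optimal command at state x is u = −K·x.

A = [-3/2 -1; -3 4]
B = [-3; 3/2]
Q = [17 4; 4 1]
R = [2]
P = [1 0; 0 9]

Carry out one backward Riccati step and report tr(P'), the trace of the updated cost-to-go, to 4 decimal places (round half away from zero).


100.8100

BᵀP = [-3.0000 13.5000]
S = R + BᵀPB = [2] + [29.2500] = [31.2500]
BᵀPA = [-36.0000 57.0000]
K = S⁻¹·BᵀPA = [-1.1520 1.8240]
A−BK = [-4.9560 4.4720; -1.2720 1.2640]
AᵀP(A−BK) = [41.7780 -40.8360; -40.8360 41.0320]
P' = Q + AᵀP(A−BK) = [58.7780 -36.8360; -36.8360 42.0320]
tr(P') = 100.8100


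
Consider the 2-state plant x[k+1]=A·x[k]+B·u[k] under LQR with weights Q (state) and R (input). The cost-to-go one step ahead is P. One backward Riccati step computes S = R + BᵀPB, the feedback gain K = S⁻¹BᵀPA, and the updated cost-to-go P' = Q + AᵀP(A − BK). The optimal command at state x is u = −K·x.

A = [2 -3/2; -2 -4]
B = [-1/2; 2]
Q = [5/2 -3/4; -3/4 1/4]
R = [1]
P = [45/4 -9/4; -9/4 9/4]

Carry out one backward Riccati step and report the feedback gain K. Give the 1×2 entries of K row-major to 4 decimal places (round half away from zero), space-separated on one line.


-1.8195 -0.4224

BᵀP = [-10.1250 5.6250]
S = R + BᵀPB = [1] + [16.3125] = [17.3125]
BᵀPA = [-31.5000 -7.3125]
K = S⁻¹·BᵀPA = [-1.8195 -0.4224]
A−BK = [1.0903 -1.7112; 1.6390 -3.1552]
AᵀP(A−BK) = [14.6859 -17.8051; -17.8051 31.2238]
P' = Q + AᵀP(A−BK) = [17.1859 -18.5551; -18.5551 31.4738]
tr(P') = 48.6597


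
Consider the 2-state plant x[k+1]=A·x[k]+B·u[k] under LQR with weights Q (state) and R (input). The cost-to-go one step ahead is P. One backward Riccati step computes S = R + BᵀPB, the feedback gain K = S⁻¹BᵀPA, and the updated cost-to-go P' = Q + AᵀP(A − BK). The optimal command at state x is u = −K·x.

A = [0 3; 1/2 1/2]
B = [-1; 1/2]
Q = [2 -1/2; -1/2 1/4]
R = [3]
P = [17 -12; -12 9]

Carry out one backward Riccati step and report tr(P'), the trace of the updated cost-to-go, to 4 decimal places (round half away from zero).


BᵀP = [-23.0000 16.5000]
S = R + BᵀPB = [3] + [31.2500] = [34.2500]
BᵀPA = [8.2500 -60.7500]
K = S⁻¹·BᵀPA = [0.2409 -1.7737]
A−BK = [0.2409 1.2263; 0.3796 1.3869]
AᵀP(A−BK) = [0.2628 -1.1168; -1.1168 11.4964]
P' = Q + AᵀP(A−BK) = [2.2628 -1.6168; -1.6168 11.7464]
tr(P') = 14.0091

14.0091


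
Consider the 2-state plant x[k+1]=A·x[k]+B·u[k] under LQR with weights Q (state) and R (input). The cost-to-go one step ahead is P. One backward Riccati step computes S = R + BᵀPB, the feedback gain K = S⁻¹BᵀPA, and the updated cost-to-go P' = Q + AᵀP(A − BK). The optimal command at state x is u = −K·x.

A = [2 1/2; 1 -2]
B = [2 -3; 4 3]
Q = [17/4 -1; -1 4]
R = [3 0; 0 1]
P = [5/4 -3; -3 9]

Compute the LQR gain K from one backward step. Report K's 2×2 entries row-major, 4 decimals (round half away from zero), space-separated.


0.2953 -0.1942 -0.1663 -0.3760

BᵀP = [-9.5000 30.0000; -12.7500 36.0000]
S = R + BᵀPB = [3 0; 0 1] + [101.0000 118.5000; 118.5000 146.2500] = [104.0000 118.5000; 118.5000 147.2500]
BᵀPA = [11.0000 -64.7500; 10.5000 -78.3750]
K = S⁻¹·BᵀPA = [0.2953 -0.1942; -0.1663 -0.3760]
A−BK = [0.9106 -0.2394; 0.3179 -0.0952]
AᵀP(A−BK) = [0.4983 -0.1660; -0.1660 0.2710]
P' = Q + AᵀP(A−BK) = [4.7483 -1.1660; -1.1660 4.2710]
tr(P') = 9.0193


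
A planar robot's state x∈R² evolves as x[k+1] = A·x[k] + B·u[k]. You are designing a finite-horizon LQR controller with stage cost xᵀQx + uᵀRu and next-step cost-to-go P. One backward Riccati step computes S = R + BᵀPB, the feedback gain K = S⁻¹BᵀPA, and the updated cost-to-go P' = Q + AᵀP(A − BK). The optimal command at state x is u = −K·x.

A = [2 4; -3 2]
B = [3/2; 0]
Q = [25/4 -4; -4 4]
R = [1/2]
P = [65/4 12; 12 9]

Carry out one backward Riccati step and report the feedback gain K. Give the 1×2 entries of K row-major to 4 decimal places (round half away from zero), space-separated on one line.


-0.1417 3.6020

BᵀP = [24.3750 18.0000]
S = R + BᵀPB = [1/2] + [36.5625] = [37.0625]
BᵀPA = [-5.2500 133.5000]
K = S⁻¹·BᵀPA = [-0.1417 3.6020]
A−BK = [2.2125 -1.4030; -3.0000 2.0000]
AᵀP(A−BK) = [1.2563 -1.0894; -1.0894 7.1298]
P' = Q + AᵀP(A−BK) = [7.5063 -5.0894; -5.0894 11.1298]
tr(P') = 18.6362


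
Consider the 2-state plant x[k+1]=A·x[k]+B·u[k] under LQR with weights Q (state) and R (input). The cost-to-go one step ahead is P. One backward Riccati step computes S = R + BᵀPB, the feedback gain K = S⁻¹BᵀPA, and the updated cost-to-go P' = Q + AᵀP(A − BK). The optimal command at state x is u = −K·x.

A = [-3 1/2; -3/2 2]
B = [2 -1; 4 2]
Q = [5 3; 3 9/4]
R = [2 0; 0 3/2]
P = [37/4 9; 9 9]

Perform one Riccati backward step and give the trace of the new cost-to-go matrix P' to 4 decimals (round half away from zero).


9.2453

BᵀP = [54.5000 54.0000; 8.7500 9.0000]
S = R + BᵀPB = [2 0; 0 3/2] + [325.0000 53.5000; 53.5000 9.2500] = [327.0000 53.5000; 53.5000 10.7500]
BᵀPA = [-244.5000 135.2500; -39.7500 22.3750]
K = S⁻¹·BᵀPA = [-0.7684 0.3934; 0.1263 0.1237]
A−BK = [-1.3369 -0.1631; 1.3208 0.1792]
AᵀP(A−BK) = [1.6539 -0.5289; -0.5289 0.3414]
P' = Q + AᵀP(A−BK) = [6.6539 2.4711; 2.4711 2.5914]
tr(P') = 9.2453


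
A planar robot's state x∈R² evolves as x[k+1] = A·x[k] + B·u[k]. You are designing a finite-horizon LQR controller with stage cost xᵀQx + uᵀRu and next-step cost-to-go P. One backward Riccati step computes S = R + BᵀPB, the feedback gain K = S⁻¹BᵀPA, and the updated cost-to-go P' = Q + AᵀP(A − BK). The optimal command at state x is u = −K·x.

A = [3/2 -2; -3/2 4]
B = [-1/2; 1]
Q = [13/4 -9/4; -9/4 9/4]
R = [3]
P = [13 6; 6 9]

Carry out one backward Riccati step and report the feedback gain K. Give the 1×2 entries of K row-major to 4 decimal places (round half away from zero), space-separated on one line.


BᵀP = [-0.5000 6.0000]
S = R + BᵀPB = [3] + [6.2500] = [9.2500]
BᵀPA = [-9.7500 25.0000]
K = S⁻¹·BᵀPA = [-1.0541 2.7027]
A−BK = [0.9730 -0.6486; -0.4459 1.2973]
AᵀP(A−BK) = [12.2230 -12.6486; -12.6486 32.4324]
P' = Q + AᵀP(A−BK) = [15.4730 -14.8986; -14.8986 34.6824]
tr(P') = 50.1554

-1.0541 2.7027


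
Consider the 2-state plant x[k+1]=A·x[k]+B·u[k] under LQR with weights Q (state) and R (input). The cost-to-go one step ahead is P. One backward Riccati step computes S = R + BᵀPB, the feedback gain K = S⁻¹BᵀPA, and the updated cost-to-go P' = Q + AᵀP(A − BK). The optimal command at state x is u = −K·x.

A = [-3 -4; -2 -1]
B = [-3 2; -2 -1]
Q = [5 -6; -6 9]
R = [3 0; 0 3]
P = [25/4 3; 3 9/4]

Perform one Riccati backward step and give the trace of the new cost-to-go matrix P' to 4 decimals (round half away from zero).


20.1298

BᵀP = [-24.7500 -13.5000; 9.5000 3.7500]
S = R + BᵀPB = [3 0; 0 3] + [101.2500 -36.0000; -36.0000 15.2500] = [104.2500 -36.0000; -36.0000 18.2500]
BᵀPA = [101.2500 112.5000; -36.0000 -41.7500]
K = S⁻¹·BᵀPA = [0.9097 0.9070; -0.1781 -0.4986]
A−BK = [0.0853 -0.2819; -0.3586 0.3153]
AᵀP(A−BK) = [2.7292 2.7209; 2.7209 3.4006]
P' = Q + AᵀP(A−BK) = [7.7292 -3.2791; -3.2791 12.4006]
tr(P') = 20.1298


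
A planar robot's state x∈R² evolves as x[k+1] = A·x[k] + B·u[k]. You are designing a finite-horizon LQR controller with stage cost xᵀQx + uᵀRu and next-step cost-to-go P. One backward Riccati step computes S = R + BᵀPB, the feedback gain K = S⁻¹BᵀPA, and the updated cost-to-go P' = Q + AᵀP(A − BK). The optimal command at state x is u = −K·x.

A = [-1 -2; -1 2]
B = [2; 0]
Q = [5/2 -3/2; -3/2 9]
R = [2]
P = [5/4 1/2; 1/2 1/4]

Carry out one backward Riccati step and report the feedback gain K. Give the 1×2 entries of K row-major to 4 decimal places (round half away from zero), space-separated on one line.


BᵀP = [2.5000 1.0000]
S = R + BᵀPB = [2] + [5.0000] = [7.0000]
BᵀPA = [-3.5000 -3.0000]
K = S⁻¹·BᵀPA = [-0.5000 -0.4286]
A−BK = [0.0000 -1.1429; -1.0000 2.0000]
AᵀP(A−BK) = [0.7500 0.5000; 0.5000 0.7143]
P' = Q + AᵀP(A−BK) = [3.2500 -1.0000; -1.0000 9.7143]
tr(P') = 12.9643

-0.5000 -0.4286


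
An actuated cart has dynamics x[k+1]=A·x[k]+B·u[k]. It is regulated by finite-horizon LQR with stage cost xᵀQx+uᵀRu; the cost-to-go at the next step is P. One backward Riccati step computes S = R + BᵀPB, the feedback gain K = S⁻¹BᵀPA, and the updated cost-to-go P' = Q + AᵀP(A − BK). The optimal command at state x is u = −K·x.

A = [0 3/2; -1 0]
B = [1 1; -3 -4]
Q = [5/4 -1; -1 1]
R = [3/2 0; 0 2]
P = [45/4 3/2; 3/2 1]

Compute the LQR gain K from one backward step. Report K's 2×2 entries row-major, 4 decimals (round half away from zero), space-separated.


-0.1046 1.2941 0.2222 -0.5000

BᵀP = [6.7500 -1.5000; 5.2500 -2.5000]
S = R + BᵀPB = [3/2 0; 0 2] + [11.2500 12.7500; 12.7500 15.2500] = [12.7500 12.7500; 12.7500 17.2500]
BᵀPA = [1.5000 10.1250; 2.5000 7.8750]
K = S⁻¹·BᵀPA = [-0.1046 1.2941; 0.2222 -0.5000]
A−BK = [-0.1176 0.7059; -0.4248 1.8824]
AᵀP(A−BK) = [0.6013 -2.9412; -2.9412 16.1471]
P' = Q + AᵀP(A−BK) = [1.8513 -3.9412; -3.9412 17.1471]
tr(P') = 18.9984


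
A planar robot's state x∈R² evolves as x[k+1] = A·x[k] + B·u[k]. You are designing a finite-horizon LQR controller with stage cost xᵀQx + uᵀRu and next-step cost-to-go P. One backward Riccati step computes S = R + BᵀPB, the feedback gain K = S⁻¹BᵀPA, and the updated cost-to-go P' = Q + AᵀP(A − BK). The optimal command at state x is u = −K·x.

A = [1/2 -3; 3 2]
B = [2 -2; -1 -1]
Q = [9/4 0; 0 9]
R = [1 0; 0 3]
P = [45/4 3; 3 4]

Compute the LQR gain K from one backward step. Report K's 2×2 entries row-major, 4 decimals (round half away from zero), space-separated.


BᵀP = [19.5000 2.0000; -25.5000 -10.0000]
S = R + BᵀPB = [1 0; 0 3] + [37.0000 -41.0000; -41.0000 61.0000] = [38.0000 -41.0000; -41.0000 64.0000]
BᵀPA = [15.7500 -54.5000; -42.7500 56.5000]
K = S⁻¹·BᵀPA = [-0.9917 -1.5599; -1.3033 -0.1165]
A−BK = [-0.1232 -0.1132; 0.7051 0.3236]
AᵀP(A−BK) = [7.7170 2.7129; 2.7129 2.8172]
P' = Q + AᵀP(A−BK) = [9.9670 2.7129; 2.7129 11.8172]
tr(P') = 21.7842

-0.9917 -1.5599 -1.3033 -0.1165


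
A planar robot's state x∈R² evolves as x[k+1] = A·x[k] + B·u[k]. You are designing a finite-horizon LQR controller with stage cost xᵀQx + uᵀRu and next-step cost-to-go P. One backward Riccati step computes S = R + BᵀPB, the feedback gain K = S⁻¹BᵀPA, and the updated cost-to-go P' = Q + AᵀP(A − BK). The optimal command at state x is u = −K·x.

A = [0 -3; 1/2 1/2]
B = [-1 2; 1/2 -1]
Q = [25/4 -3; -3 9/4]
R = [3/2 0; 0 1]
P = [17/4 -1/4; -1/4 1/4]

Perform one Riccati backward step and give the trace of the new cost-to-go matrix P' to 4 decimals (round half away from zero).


BᵀP = [-4.3750 0.3750; 8.7500 -0.7500]
S = R + BᵀPB = [3/2 0; 0 1] + [4.5625 -9.1250; -9.1250 18.2500] = [6.0625 -9.1250; -9.1250 19.2500]
BᵀPA = [0.1875 13.3125; -0.3750 -26.6250]
K = S⁻¹·BᵀPA = [0.0056 0.3981; -0.0168 -1.1944]
A−BK = [0.0393 -0.2131; 0.4804 -0.8935]
AᵀP(A−BK) = [0.0551 -0.0850; -0.0850 1.9617]
P' = Q + AᵀP(A−BK) = [6.3051 -3.0850; -3.0850 4.2117]
tr(P') = 10.5168

10.5168


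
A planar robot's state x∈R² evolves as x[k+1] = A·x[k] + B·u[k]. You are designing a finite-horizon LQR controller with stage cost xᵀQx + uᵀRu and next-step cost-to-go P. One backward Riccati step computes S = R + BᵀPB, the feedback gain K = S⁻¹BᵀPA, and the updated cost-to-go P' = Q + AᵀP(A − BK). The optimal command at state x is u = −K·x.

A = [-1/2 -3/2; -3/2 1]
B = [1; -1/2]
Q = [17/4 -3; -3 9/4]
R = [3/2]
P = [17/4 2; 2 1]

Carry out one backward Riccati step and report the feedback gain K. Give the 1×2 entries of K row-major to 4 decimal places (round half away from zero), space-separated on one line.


-0.9688 -0.8438

BᵀP = [3.2500 1.5000]
S = R + BᵀPB = [3/2] + [2.5000] = [4.0000]
BᵀPA = [-3.8750 -3.3750]
K = S⁻¹·BᵀPA = [-0.9688 -0.8438]
A−BK = [0.4688 -0.6563; -1.9844 0.5781]
AᵀP(A−BK) = [2.5586 1.9180; 1.9180 1.7148]
P' = Q + AᵀP(A−BK) = [6.8086 -1.0820; -1.0820 3.9648]
tr(P') = 10.7734


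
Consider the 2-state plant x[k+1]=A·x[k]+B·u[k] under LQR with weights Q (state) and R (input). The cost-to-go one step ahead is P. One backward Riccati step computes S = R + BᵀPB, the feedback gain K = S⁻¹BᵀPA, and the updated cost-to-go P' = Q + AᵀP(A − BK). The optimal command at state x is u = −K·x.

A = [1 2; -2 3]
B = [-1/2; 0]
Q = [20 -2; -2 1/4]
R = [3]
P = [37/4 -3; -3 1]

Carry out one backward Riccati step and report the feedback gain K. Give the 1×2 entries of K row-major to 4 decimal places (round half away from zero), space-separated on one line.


-1.4353 -0.8941

BᵀP = [-4.6250 1.5000]
S = R + BᵀPB = [3] + [2.3125] = [5.3125]
BᵀPA = [-7.6250 -4.7500]
K = S⁻¹·BᵀPA = [-1.4353 -0.8941]
A−BK = [0.2824 1.5529; -2.0000 3.0000]
AᵀP(A−BK) = [14.3059 8.6824; 8.6824 5.7529]
P' = Q + AᵀP(A−BK) = [34.3059 6.6824; 6.6824 6.0029]
tr(P') = 40.3088


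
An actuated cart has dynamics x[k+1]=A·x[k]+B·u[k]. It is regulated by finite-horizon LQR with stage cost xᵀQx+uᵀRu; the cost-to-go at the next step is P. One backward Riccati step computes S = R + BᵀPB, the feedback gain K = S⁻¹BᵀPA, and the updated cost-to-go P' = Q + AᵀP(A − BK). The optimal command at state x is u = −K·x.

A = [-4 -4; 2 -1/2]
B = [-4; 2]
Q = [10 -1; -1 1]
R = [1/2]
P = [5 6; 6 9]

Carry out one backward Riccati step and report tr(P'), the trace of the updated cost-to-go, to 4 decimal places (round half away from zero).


57.9817

BᵀP = [-8.0000 -6.0000]
S = R + BᵀPB = [1/2] + [20.0000] = [20.5000]
BᵀPA = [20.0000 35.0000]
K = S⁻¹·BᵀPA = [0.9756 1.7073]
A−BK = [-0.0976 2.8293; 0.0488 -3.9146]
AᵀP(A−BK) = [0.4878 0.8537; 0.8537 46.4939]
P' = Q + AᵀP(A−BK) = [10.4878 -0.1463; -0.1463 47.4939]
tr(P') = 57.9817


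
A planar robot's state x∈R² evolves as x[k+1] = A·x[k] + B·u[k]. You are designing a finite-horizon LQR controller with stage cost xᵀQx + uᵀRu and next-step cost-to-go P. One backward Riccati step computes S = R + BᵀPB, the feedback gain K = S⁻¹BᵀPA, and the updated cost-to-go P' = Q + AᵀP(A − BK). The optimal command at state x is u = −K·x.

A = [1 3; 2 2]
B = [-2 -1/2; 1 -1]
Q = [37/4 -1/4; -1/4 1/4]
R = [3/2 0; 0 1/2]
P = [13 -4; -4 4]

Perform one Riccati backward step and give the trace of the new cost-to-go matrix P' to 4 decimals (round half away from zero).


BᵀP = [-30.0000 12.0000; -2.5000 -2.0000]
S = R + BᵀPB = [3/2 0; 0 1/2] + [72.0000 3.0000; 3.0000 3.2500] = [73.5000 3.0000; 3.0000 3.7500]
BᵀPA = [-6.0000 -66.0000; -6.5000 -11.5000]
K = S⁻¹·BᵀPA = [-0.0113 -0.7989; -1.7243 -2.4276]
A−BK = [0.1153 0.1885; 0.2869 0.3713]
AᵀP(A−BK) = [1.7243 2.4276; 2.4276 4.3572]
P' = Q + AᵀP(A−BK) = [10.9743 2.1776; 2.1776 4.6072]
tr(P') = 15.5816

15.5816


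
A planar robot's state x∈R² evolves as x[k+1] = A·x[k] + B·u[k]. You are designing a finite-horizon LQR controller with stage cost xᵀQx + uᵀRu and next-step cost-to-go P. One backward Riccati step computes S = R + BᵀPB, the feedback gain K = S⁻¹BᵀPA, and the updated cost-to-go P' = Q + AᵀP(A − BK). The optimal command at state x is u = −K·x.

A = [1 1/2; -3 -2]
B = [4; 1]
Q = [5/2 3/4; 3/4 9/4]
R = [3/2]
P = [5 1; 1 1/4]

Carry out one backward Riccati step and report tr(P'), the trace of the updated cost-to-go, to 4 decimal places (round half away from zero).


BᵀP = [21.0000 4.2500]
S = R + BᵀPB = [3/2] + [88.2500] = [89.7500]
BᵀPA = [8.2500 2.0000]
K = S⁻¹·BᵀPA = [0.0919 0.0223]
A−BK = [0.6323 0.4109; -3.0919 -2.0223]
AᵀP(A−BK) = [0.4916 0.3162; 0.3162 0.2054]
P' = Q + AᵀP(A−BK) = [2.9916 1.0662; 1.0662 2.4554]
tr(P') = 5.4471

5.4471


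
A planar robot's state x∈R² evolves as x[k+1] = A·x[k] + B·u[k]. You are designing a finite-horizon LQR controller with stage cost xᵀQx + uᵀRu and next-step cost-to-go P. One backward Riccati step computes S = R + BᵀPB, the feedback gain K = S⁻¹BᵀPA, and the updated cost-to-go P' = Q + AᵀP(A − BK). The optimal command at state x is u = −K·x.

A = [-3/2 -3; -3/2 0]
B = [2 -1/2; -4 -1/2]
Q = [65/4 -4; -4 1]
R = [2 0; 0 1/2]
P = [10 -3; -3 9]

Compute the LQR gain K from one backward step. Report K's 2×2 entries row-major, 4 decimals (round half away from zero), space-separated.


0.0088 -0.4839 2.5883 3.4452

BᵀP = [32.0000 -42.0000; -3.5000 -3.0000]
S = R + BᵀPB = [2 0; 0 1/2] + [232.0000 5.0000; 5.0000 3.2500] = [234.0000 5.0000; 5.0000 3.7500]
BᵀPA = [15.0000 -96.0000; 9.7500 10.5000]
K = S⁻¹·BᵀPA = [0.0088 -0.4839; 2.5883 3.4452]
A−BK = [-0.2235 -0.3097; -0.1707 -0.2129]
AᵀP(A−BK) = [3.8824 5.1677; 5.1677 7.3742]
P' = Q + AᵀP(A−BK) = [20.1324 1.1677; 1.1677 8.3742]
tr(P') = 28.5066


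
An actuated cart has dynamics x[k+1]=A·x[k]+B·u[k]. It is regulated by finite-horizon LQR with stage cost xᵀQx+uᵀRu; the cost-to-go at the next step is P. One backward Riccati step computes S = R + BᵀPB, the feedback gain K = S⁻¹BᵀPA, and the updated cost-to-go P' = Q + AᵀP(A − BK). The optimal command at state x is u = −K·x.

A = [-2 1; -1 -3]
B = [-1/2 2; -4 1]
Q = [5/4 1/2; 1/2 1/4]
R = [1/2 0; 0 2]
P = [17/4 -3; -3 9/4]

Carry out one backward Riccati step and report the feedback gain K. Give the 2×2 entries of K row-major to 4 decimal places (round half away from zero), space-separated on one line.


-0.2836 1.0913 -0.4082 0.3655

BᵀP = [9.8750 -7.5000; 5.5000 -3.7500]
S = R + BᵀPB = [1/2 0; 0 2] + [25.0625 12.2500; 12.2500 7.2500] = [25.5625 12.2500; 12.2500 9.2500]
BᵀPA = [-12.2500 32.3750; -7.2500 16.7500]
K = S⁻¹·BᵀPA = [-0.2836 1.0913; -0.4082 0.3655]
A−BK = [-1.3254 0.8146; -1.7262 0.9998]
AᵀP(A−BK) = [0.8164 -0.7311; -0.7311 1.0454]
P' = Q + AᵀP(A−BK) = [2.0664 -0.2311; -0.2311 1.2954]
tr(P') = 3.3618


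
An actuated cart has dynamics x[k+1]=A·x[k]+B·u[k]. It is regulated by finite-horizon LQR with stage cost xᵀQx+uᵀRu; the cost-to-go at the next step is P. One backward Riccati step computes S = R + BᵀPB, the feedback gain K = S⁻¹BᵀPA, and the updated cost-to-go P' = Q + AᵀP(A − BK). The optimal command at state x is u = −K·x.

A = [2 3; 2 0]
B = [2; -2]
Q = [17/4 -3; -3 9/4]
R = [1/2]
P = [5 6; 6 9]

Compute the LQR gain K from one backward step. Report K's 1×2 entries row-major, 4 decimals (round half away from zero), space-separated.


-1.8824 -0.7059

BᵀP = [-2.0000 -6.0000]
S = R + BᵀPB = [1/2] + [8.0000] = [8.5000]
BᵀPA = [-16.0000 -6.0000]
K = S⁻¹·BᵀPA = [-1.8824 -0.7059]
A−BK = [5.7647 4.4118; -1.7647 -1.4118]
AᵀP(A−BK) = [73.8824 54.7059; 54.7059 40.7647]
P' = Q + AᵀP(A−BK) = [78.1324 51.7059; 51.7059 43.0147]
tr(P') = 121.1471


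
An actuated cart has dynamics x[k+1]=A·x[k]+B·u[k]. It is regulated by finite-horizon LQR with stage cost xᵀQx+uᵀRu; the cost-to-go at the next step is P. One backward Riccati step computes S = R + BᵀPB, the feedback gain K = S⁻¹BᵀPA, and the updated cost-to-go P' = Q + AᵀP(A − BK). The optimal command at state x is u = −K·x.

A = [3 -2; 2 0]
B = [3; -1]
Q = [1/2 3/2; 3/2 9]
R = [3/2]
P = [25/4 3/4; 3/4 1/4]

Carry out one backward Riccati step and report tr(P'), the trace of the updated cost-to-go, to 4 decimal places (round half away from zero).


BᵀP = [18.0000 2.0000]
S = R + BᵀPB = [3/2] + [52.0000] = [53.5000]
BᵀPA = [58.0000 -36.0000]
K = S⁻¹·BᵀPA = [1.0841 -0.6729]
A−BK = [-0.2523 0.0187; 3.0841 -0.6729]
AᵀP(A−BK) = [3.3715 -1.4720; -1.4720 0.7757]
P' = Q + AᵀP(A−BK) = [3.8715 0.0280; 0.0280 9.7757]
tr(P') = 13.6472

13.6472


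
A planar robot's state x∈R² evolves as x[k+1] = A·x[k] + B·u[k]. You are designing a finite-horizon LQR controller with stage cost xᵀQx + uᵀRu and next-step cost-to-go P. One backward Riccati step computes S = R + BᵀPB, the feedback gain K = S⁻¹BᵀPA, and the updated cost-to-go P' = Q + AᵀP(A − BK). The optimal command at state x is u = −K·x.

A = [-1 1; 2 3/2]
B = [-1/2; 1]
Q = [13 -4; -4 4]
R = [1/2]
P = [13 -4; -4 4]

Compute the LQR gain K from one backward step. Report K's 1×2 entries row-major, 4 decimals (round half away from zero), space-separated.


1.9149 -0.1277

BᵀP = [-10.5000 6.0000]
S = R + BᵀPB = [1/2] + [11.2500] = [11.7500]
BᵀPA = [22.5000 -1.5000]
K = S⁻¹·BᵀPA = [1.9149 -0.1277]
A−BK = [-0.0426 0.9362; 0.0851 1.6277]
AᵀP(A−BK) = [1.9149 -0.1277; -0.1277 9.8085]
P' = Q + AᵀP(A−BK) = [14.9149 -4.1277; -4.1277 13.8085]
tr(P') = 28.7234


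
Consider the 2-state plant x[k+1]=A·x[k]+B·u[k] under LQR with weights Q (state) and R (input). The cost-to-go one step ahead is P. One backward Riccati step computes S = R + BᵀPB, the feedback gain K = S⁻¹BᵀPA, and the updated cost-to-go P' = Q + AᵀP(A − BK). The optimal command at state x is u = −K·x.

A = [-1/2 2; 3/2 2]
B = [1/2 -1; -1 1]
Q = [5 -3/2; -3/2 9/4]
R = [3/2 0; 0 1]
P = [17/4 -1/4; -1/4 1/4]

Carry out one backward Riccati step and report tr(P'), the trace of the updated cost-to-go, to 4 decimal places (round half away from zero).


BᵀP = [2.3750 -0.3750; -4.5000 0.5000]
S = R + BᵀPB = [3/2 0; 0 1] + [1.5625 -2.7500; -2.7500 5.0000] = [3.0625 -2.7500; -2.7500 6.0000]
BᵀPA = [-1.7500 4.0000; 3.0000 -8.0000]
K = S⁻¹·BᵀPA = [-0.2081 0.1850; 0.4046 -1.2486]
A−BK = [0.0087 0.6590; 0.8873 3.4335]
AᵀP(A−BK) = [0.4220 0.0694; 0.0694 5.2717]
P' = Q + AᵀP(A−BK) = [5.4220 -1.4306; -1.4306 7.5217]
tr(P') = 12.9436

12.9436


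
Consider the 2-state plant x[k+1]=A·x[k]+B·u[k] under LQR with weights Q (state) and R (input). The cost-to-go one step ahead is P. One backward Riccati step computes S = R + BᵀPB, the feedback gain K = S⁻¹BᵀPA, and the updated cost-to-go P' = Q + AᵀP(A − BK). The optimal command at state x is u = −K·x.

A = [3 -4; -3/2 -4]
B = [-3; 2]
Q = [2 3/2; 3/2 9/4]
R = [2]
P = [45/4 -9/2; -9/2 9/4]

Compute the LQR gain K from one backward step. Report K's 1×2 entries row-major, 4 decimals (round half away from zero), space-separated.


-0.9338 0.5955

BᵀP = [-42.7500 18.0000]
S = R + BᵀPB = [2] + [164.2500] = [166.2500]
BᵀPA = [-155.2500 99.0000]
K = S⁻¹·BᵀPA = [-0.9338 0.5955]
A−BK = [0.1985 -2.2135; 0.3677 -5.1910]
AᵀP(A−BK) = [1.8347 -2.0504; -2.0504 13.0466]
P' = Q + AᵀP(A−BK) = [3.8347 -0.5504; -0.5504 15.2966]
tr(P') = 19.1313


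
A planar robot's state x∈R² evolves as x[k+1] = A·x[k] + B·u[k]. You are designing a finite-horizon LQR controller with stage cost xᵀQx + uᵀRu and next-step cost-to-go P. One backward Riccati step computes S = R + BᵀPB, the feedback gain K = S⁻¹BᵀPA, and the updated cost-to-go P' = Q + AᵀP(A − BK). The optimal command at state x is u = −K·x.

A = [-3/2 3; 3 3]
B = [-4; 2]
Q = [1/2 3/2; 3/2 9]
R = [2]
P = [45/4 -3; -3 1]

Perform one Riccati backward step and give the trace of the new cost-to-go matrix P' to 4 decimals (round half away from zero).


BᵀP = [-51.0000 14.0000]
S = R + BᵀPB = [2] + [232.0000] = [234.0000]
BᵀPA = [118.5000 -111.0000]
K = S⁻¹·BᵀPA = [0.5064 -0.4744]
A−BK = [0.5256 1.1026; 1.9872 3.9487]
AᵀP(A−BK) = [1.3029 1.0865; 1.0865 3.5962]
P' = Q + AᵀP(A−BK) = [1.8029 2.5865; 2.5865 12.5962]
tr(P') = 14.3990

14.3990


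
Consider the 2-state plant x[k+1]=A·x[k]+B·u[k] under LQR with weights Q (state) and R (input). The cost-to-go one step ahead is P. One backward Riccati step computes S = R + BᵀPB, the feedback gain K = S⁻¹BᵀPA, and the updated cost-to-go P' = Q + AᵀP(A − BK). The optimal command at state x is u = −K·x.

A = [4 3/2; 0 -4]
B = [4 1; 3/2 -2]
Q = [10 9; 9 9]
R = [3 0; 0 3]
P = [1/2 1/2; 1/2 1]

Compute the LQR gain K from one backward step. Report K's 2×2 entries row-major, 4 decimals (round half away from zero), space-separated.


BᵀP = [2.7500 3.5000; -0.5000 -1.5000]
S = R + BᵀPB = [3 0; 0 3] + [16.2500 -4.2500; -4.2500 2.5000] = [19.2500 -4.2500; -4.2500 5.5000]
BᵀPA = [11.0000 -9.8750; -2.0000 5.2500]
K = S⁻¹·BᵀPA = [0.5922 -0.3644; 0.0940 0.6730]
A−BK = [1.5374 2.2847; -0.7004 -2.1075]
AᵀP(A−BK) = [1.6740 0.3544; 0.3544 3.9934]
P' = Q + AᵀP(A−BK) = [11.6740 9.3544; 9.3544 12.9934]
tr(P') = 24.6674

0.5922 -0.3644 0.0940 0.6730


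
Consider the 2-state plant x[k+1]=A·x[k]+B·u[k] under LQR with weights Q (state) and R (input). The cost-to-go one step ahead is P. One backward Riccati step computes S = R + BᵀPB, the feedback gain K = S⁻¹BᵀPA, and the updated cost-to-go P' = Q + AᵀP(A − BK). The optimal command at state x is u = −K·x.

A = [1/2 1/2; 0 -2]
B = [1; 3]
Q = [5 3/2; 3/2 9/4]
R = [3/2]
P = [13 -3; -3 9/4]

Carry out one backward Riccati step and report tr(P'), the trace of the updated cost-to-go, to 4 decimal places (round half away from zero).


BᵀP = [4.0000 3.7500]
S = R + BᵀPB = [3/2] + [15.2500] = [16.7500]
BᵀPA = [2.0000 -5.5000]
K = S⁻¹·BᵀPA = [0.1194 -0.3284]
A−BK = [0.3806 0.8284; -0.3582 -1.0149]
AᵀP(A−BK) = [3.0112 6.9067; 6.9067 16.4440]
P' = Q + AᵀP(A−BK) = [8.0112 8.4067; 8.4067 18.6940]
tr(P') = 26.7052

26.7052


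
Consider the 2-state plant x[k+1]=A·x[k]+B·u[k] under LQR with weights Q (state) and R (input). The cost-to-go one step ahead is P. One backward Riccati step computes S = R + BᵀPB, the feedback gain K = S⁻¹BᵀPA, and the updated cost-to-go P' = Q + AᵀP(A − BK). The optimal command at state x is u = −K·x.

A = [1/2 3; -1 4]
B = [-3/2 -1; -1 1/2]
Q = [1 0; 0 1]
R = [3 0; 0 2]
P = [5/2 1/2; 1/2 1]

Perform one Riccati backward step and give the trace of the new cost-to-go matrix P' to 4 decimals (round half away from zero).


BᵀP = [-4.2500 -1.7500; -2.2500 0.0000]
S = R + BᵀPB = [3 0; 0 2] + [8.1250 3.3750; 3.3750 2.2500] = [11.1250 3.3750; 3.3750 4.2500]
BᵀPA = [-0.3750 -19.7500; -1.1250 -6.7500]
K = S⁻¹·BᵀPA = [0.0614 -1.7040; -0.3135 -0.2351]
A−BK = [0.2786 0.2090; -0.7819 2.4136]
AᵀP(A−BK) = [0.7954 -1.6535; -1.6535 15.2599]
P' = Q + AᵀP(A−BK) = [1.7954 -1.6535; -1.6535 16.2599]
tr(P') = 18.0553

18.0553


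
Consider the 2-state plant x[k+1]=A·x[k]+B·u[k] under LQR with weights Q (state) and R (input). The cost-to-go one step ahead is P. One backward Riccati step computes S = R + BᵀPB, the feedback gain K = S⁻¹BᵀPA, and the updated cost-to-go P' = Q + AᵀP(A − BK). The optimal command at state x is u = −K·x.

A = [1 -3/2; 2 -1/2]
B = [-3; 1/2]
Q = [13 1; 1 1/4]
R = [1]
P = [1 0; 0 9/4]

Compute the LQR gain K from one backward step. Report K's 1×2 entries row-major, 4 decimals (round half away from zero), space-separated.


-0.0710 0.3728

BᵀP = [-3.0000 1.1250]
S = R + BᵀPB = [1] + [9.5625] = [10.5625]
BᵀPA = [-0.7500 3.9375]
K = S⁻¹·BᵀPA = [-0.0710 0.3728]
A−BK = [0.7870 -0.3817; 2.0355 -0.6864]
AᵀP(A−BK) = [9.9467 -3.4704; -3.4704 1.3447]
P' = Q + AᵀP(A−BK) = [22.9467 -2.4704; -2.4704 1.5947]
tr(P') = 24.5414


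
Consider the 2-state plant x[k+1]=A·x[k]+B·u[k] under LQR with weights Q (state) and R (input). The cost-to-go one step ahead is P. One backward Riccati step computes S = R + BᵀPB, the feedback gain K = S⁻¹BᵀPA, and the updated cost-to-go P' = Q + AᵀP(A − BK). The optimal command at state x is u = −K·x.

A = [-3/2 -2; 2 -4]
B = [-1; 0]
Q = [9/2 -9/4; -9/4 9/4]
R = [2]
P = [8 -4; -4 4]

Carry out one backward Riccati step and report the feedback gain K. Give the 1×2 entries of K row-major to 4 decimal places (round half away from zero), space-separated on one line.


BᵀP = [-8.0000 4.0000]
S = R + BᵀPB = [2] + [8.0000] = [10.0000]
BᵀPA = [20.0000 0.0000]
K = S⁻¹·BᵀPA = [2.0000 0.0000]
A−BK = [0.5000 -2.0000; 2.0000 -4.0000]
AᵀP(A−BK) = [18.0000 -16.0000; -16.0000 32.0000]
P' = Q + AᵀP(A−BK) = [22.5000 -18.2500; -18.2500 34.2500]
tr(P') = 56.7500

2.0000 0.0000
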